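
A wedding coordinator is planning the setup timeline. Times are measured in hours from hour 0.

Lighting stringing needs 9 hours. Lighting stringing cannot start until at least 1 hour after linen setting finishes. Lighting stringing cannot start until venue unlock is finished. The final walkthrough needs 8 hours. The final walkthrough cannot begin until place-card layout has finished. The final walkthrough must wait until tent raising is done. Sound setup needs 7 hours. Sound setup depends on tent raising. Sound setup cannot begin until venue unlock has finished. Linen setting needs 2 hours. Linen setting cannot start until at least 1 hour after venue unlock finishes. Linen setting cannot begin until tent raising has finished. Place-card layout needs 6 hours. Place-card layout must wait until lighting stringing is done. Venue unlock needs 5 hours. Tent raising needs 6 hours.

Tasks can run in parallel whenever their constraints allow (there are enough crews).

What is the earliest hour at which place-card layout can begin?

Tent raising has no prerequisites, so it starts at hour 0 and finishes at hour 6.
Nothing blocks venue unlock, so it runs from hour 0 to hour 5.
For linen setting: venue unlock (finishes hour 5, plus 1-hour gap → hour 6); tent raising (finishes hour 6). Taking the maximum gives a start of hour 6, and it finishes at 6 + 2 = hour 8.
Lighting stringing has to wait for linen setting (finishes hour 8, plus 1-hour gap → hour 9); venue unlock (finishes hour 5). The latest of these is hour 9, so lighting stringing runs hour 9 to 9 + 9 = hour 18.
Place-card layout waits on lighting stringing (finishes hour 18), so the earliest it can start is hour 18.

18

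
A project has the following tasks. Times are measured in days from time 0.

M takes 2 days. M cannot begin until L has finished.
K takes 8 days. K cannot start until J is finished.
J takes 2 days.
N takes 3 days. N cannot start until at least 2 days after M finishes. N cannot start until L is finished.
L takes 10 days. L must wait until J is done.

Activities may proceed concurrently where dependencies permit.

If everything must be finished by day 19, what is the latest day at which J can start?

To finish by day 19, K (duration 8) must start no later than day 11.
Nothing follows N; the deadline of day 19 is its only limit. It must start by 19 − 3 = day 16.
M has to be done before N (must start by day 16, minus 2-day gap → day 14). That means finishing by day 14, i.e. starting by 14 − 2 = day 12.
L has several dependents: M (must start by day 12); N (must start by day 16). The earliest of those limits is day 12, so L must start by 12 − 10 = day 2.
J has several dependents: K (must start by day 11); L (must start by day 2). The earliest of those limits is day 2, so J must start by 2 − 2 = day 0.

0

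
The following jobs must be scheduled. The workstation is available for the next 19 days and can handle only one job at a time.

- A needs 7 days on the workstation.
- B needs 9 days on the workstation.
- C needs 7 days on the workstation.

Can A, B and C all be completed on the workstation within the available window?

Running back to back, the jobs need 7 + 9 + 7 = 23 days on the workstation.
Since 23 > 19, they cannot all fit.

No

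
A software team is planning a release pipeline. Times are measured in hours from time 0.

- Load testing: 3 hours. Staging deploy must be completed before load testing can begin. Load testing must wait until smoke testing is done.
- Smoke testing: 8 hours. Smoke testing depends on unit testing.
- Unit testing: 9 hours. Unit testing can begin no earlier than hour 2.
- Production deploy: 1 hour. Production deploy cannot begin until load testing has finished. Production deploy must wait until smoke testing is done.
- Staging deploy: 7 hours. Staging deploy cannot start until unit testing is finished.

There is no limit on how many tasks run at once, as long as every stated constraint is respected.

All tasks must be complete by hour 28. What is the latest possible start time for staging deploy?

17

To finish by hour 28, production deploy (duration 1) must start no later than hour 27.
Since production deploy (must start by hour 27) depends on it, load testing must finish by hour 27. Backing off its 3-hour duration gives a latest start of hour 24.
Staging deploy has to be done before load testing (must start by hour 24). That means finishing by hour 24, i.e. starting by 24 − 7 = hour 17.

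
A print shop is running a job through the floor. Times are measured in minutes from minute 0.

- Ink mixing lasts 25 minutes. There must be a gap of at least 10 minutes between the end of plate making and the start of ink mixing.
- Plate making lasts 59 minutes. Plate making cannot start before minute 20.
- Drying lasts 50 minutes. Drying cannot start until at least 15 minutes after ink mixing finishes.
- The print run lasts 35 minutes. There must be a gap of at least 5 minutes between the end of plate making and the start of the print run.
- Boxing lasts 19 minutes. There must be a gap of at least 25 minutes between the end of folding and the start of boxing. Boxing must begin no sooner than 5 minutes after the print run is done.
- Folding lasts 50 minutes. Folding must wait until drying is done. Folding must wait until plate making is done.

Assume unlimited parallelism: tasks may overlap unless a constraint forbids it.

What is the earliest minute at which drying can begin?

Plate making waits on its own release at minute 20, so it starts at minute 20 and finishes at 20 + 59 = minute 79.
After plate making (finishes minute 79, plus 10-minute gap → minute 89), ink mixing can start at minute 89 and finishes at minute 114.
Drying waits on ink mixing (finishes minute 114, plus 15-minute gap → minute 129), so the earliest it can start is minute 129.

129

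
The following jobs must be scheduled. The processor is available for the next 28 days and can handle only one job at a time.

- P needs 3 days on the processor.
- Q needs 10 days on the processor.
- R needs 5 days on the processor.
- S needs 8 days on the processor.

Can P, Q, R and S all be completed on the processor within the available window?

Running back to back, the jobs need 3 + 10 + 5 + 8 = 26 days on the processor.
Since 26 ≤ 28, they fit within the window.

Yes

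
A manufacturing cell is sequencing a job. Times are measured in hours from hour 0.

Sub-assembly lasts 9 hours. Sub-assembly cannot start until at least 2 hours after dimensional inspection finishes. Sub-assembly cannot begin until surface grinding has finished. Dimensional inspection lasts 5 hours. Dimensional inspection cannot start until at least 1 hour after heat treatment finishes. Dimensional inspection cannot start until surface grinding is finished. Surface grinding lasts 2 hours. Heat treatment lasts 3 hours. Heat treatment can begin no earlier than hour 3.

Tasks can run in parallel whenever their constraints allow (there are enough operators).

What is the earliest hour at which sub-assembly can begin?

Nothing blocks surface grinding, so it runs from hour 0 to hour 2.
Heat treatment cannot begin until its own release at hour 3. It runs from hour 3 to 3 + 3 = hour 6.
Dimensional inspection cannot start until heat treatment (finishes hour 6, plus 1-hour gap → hour 7); surface grinding (finishes hour 2). The controlling bound is hour 7, so dimensional inspection finishes at 7 + 5 = hour 12.
Sub-assembly waits on dimensional inspection (finishes hour 12, plus 2-hour gap → hour 14); surface grinding (finishes hour 2). The latest of these is hour 14, which is the earliest sub-assembly can start.

14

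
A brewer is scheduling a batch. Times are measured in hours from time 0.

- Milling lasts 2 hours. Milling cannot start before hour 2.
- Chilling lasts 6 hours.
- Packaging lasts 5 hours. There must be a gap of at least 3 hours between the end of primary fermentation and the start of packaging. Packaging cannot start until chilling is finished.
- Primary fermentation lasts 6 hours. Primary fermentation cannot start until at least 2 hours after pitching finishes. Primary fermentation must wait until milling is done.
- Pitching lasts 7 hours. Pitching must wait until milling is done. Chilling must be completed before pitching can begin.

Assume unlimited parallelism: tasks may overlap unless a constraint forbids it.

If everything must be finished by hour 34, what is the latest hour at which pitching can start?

11

Nothing follows packaging; the deadline of hour 34 is its only limit. It must start by 34 − 5 = hour 29.
Primary fermentation feeds into packaging (must start by hour 29, minus 3-hour gap → hour 26); so primary fermentation must finish by hour 26 and therefore start by hour 20.
Since primary fermentation (must start by hour 20, minus 2-hour gap → hour 18) depends on it, pitching must finish by hour 18. Backing off its 7-hour duration gives a latest start of hour 11.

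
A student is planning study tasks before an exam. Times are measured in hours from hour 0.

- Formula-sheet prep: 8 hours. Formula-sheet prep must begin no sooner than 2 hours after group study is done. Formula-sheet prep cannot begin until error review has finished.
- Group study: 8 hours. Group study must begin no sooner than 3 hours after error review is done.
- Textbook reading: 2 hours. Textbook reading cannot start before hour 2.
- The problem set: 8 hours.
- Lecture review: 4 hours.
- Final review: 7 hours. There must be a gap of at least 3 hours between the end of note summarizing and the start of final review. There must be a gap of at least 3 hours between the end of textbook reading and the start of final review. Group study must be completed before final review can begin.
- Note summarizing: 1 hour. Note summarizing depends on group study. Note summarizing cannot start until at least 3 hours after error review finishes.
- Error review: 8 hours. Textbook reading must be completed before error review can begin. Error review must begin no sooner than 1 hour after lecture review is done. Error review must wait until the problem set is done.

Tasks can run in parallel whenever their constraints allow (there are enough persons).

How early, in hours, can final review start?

31

Nothing blocks the problem set, so it runs from hour 0 to hour 8.
Lecture review has no prerequisites, so it starts at hour 0 and finishes at hour 4.
Textbook reading waits on its own release at hour 2, so it starts at hour 2 and finishes at 2 + 2 = hour 4.
Error review cannot start until textbook reading (finishes hour 4); lecture review (finishes hour 4, plus 1-hour gap → hour 5); the problem set (finishes hour 8). The controlling bound is hour 8, so error review finishes at 8 + 8 = hour 16.
Group study waits on error review (finishes hour 16, plus 3-hour gap → hour 19), so it starts at hour 19 and finishes at 19 + 8 = hour 27.
For note summarizing: group study (finishes hour 27); error review (finishes hour 16, plus 3-hour gap → hour 19). Taking the maximum gives a start of hour 27, and it finishes at 27 + 1 = hour 28.
Final review waits on note summarizing (finishes hour 28, plus 3-hour gap → hour 31); textbook reading (finishes hour 4, plus 3-hour gap → hour 7); group study (finishes hour 27). The latest of these is hour 31, which is the earliest final review can start.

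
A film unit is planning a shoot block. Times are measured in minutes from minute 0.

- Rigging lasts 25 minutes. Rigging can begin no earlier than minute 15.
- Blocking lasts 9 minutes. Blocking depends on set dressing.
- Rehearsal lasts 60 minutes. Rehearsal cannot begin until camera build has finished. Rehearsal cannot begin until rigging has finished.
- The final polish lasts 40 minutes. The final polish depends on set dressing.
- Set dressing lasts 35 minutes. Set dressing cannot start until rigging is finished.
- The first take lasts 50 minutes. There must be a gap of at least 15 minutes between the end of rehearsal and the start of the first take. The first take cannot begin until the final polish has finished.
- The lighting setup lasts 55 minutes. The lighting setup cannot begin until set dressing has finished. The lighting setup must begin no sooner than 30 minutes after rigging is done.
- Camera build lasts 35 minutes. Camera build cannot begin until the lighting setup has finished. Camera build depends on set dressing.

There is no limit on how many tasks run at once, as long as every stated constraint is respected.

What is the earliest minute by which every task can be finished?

Rigging cannot begin until its own release at minute 15. It runs from minute 15 to 15 + 25 = minute 40.
After rigging (finishes minute 40), set dressing can start at minute 40 and finishes at minute 75.
After set dressing (finishes minute 75), the final polish can start at minute 75 and finishes at minute 115.
After set dressing (finishes minute 75), blocking can start at minute 75 and finishes at minute 84.
The lighting setup has to wait for set dressing (finishes minute 75); rigging (finishes minute 40, plus 30-minute gap → minute 70). The latest of these is minute 75, so the lighting setup runs minute 75 to 75 + 55 = minute 130.
Camera build cannot start until the lighting setup (finishes minute 130); set dressing (finishes minute 75). The controlling bound is minute 130, so camera build finishes at 130 + 35 = minute 165.
For rehearsal: camera build (finishes minute 165); rigging (finishes minute 40). Taking the maximum gives a start of minute 165, and it finishes at 165 + 60 = minute 225.
For the first take: rehearsal (finishes minute 225, plus 15-minute gap → minute 240); the final polish (finishes minute 115). Taking the maximum gives a start of minute 240, and it finishes at 240 + 50 = minute 290.
All tasks are finished once the last one completes. Finish times: Rigging at 40, Set dressing at 75, The lighting setup at 130, Camera build at 165, Blocking at 84, Rehearsal at 225, The final polish at 115, The first take at 290. The latest is minute 290.

290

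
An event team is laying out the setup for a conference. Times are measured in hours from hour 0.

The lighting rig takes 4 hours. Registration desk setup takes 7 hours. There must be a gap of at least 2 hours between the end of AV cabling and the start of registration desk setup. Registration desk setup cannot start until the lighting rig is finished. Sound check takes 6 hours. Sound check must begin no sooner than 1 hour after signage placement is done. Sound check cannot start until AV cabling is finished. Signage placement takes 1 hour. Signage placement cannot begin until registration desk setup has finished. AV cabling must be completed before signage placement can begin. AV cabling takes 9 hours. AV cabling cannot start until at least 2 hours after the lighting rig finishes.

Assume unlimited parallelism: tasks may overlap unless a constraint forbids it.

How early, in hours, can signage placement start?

The lighting rig has no prerequisites, so it starts at hour 0 and finishes at hour 4.
AV cabling waits on the lighting rig (finishes hour 4, plus 2-hour gap → hour 6), so it starts at hour 6 and finishes at 6 + 9 = hour 15.
For registration desk setup: AV cabling (finishes hour 15, plus 2-hour gap → hour 17); the lighting rig (finishes hour 4). Taking the maximum gives a start of hour 17, and it finishes at 17 + 7 = hour 24.
Signage placement waits on registration desk setup (finishes hour 24); AV cabling (finishes hour 15). The latest of these is hour 24, which is the earliest signage placement can start.

24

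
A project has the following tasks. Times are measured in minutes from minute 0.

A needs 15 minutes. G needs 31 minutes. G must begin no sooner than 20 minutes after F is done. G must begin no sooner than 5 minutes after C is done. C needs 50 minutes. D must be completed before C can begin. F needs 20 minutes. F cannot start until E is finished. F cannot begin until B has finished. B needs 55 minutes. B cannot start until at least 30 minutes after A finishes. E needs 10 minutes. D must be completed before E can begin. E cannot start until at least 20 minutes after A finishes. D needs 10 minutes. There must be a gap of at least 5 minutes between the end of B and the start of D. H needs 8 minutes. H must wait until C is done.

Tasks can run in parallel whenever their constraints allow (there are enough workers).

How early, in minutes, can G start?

170

A can start immediately at minute 0; it finishes at minute 15.
B waits on A (finishes minute 15, plus 30-minute gap → minute 45), so it starts at minute 45 and finishes at 45 + 55 = minute 100.
D waits on B (finishes minute 100, plus 5-minute gap → minute 105), so it starts at minute 105 and finishes at 105 + 10 = minute 115.
For E: D (finishes minute 115); A (finishes minute 15, plus 20-minute gap → minute 35). Taking the maximum gives a start of minute 115, and it finishes at 115 + 10 = minute 125.
F cannot start until E (finishes minute 125); B (finishes minute 100). The controlling bound is minute 125, so F finishes at 125 + 20 = minute 145.
C cannot begin until D (finishes minute 115). It runs from minute 115 to 115 + 50 = minute 165.
G waits on F (finishes minute 145, plus 20-minute gap → minute 165); C (finishes minute 165, plus 5-minute gap → minute 170). The latest of these is minute 170, which is the earliest G can start.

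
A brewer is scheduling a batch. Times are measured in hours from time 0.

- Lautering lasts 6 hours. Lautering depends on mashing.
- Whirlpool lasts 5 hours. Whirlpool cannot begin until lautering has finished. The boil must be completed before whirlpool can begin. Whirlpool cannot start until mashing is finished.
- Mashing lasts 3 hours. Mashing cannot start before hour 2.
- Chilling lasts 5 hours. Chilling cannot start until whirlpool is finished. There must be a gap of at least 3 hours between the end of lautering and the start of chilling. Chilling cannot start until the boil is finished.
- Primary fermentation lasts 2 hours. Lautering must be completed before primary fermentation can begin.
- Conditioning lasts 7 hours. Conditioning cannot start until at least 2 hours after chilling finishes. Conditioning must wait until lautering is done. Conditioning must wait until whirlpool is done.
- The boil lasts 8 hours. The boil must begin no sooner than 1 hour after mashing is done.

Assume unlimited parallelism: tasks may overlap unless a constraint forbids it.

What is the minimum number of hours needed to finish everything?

Mashing cannot begin until its own release at hour 2. It runs from hour 2 to 2 + 3 = hour 5.
The boil waits on mashing (finishes hour 5, plus 1-hour gap → hour 6), so it starts at hour 6 and finishes at 6 + 8 = hour 14.
Lautering cannot begin until mashing (finishes hour 5). It runs from hour 5 to 5 + 6 = hour 11.
Primary fermentation waits on lautering (finishes hour 11), so it starts at hour 11 and finishes at 11 + 2 = hour 13.
For whirlpool: lautering (finishes hour 11); the boil (finishes hour 14); mashing (finishes hour 5). Taking the maximum gives a start of hour 14, and it finishes at 14 + 5 = hour 19.
For chilling: whirlpool (finishes hour 19); lautering (finishes hour 11, plus 3-hour gap → hour 14); the boil (finishes hour 14). Taking the maximum gives a start of hour 19, and it finishes at 19 + 5 = hour 24.
Conditioning cannot start until chilling (finishes hour 24, plus 2-hour gap → hour 26); lautering (finishes hour 11); whirlpool (finishes hour 19). The controlling bound is hour 26, so conditioning finishes at 26 + 7 = hour 33.
All tasks are finished once the last one completes. Finish times: Mashing at 5, Lautering at 11, The boil at 14, Whirlpool at 19, Chilling at 24, Primary fermentation at 13, Conditioning at 33. The latest is hour 33.

33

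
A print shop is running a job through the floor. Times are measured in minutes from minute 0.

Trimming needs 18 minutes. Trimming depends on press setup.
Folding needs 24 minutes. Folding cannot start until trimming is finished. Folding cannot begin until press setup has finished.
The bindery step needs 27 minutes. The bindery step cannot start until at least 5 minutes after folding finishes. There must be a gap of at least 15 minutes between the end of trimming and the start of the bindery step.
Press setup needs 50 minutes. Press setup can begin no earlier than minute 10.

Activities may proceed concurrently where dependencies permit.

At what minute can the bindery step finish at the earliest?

134

After its own release at minute 10, press setup can start at minute 10 and finishes at minute 60.
Trimming cannot begin until press setup (finishes minute 60). It runs from minute 60 to 60 + 18 = minute 78.
Folding cannot start until trimming (finishes minute 78); press setup (finishes minute 60). The controlling bound is minute 78, so folding finishes at 78 + 24 = minute 102.
The bindery step has to wait for folding (finishes minute 102, plus 5-minute gap → minute 107); trimming (finishes minute 78, plus 15-minute gap → minute 93). The latest of these is minute 107, so the bindery step runs minute 107 to 107 + 27 = minute 134.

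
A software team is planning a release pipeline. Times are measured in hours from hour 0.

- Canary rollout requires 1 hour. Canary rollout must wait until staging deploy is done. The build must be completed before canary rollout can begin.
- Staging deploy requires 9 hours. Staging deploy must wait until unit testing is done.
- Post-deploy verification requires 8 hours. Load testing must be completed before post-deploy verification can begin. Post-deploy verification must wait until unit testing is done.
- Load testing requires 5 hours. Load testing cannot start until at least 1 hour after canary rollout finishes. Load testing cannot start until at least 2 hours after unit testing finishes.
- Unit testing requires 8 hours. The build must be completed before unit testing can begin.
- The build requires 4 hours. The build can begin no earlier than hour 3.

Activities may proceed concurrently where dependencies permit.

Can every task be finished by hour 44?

Yes

The build cannot begin until its own release at hour 3. It runs from hour 3 to 3 + 4 = hour 7.
Unit testing cannot begin until the build (finishes hour 7). It runs from hour 7 to 7 + 8 = hour 15.
Staging deploy waits on unit testing (finishes hour 15), so it starts at hour 15 and finishes at 15 + 9 = hour 24.
Canary rollout needs all of staging deploy (finishes hour 24); the build (finishes hour 7). That puts its earliest start at hour 24; it finishes at 24 + 1 = hour 25.
For load testing: canary rollout (finishes hour 25, plus 1-hour gap → hour 26); unit testing (finishes hour 15, plus 2-hour gap → hour 17). Taking the maximum gives a start of hour 26, and it finishes at 26 + 5 = hour 31.
Post-deploy verification cannot start until load testing (finishes hour 31); unit testing (finishes hour 15). The controlling bound is hour 31, so post-deploy verification finishes at 31 + 8 = hour 39.
Every task is finished by hour 39, which is no later than the deadline of 44, so the schedule is feasible.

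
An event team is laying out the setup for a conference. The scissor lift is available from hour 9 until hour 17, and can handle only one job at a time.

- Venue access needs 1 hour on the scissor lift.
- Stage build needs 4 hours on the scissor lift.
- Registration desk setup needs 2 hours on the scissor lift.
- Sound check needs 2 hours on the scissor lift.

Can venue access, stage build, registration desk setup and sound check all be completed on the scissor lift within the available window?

The scissor lift window is 17 − 9 = 8 hours.
Running back to back, the jobs need 1 + 4 + 2 + 2 = 9 hours on the scissor lift.
Since 9 > 8, they cannot all fit.

No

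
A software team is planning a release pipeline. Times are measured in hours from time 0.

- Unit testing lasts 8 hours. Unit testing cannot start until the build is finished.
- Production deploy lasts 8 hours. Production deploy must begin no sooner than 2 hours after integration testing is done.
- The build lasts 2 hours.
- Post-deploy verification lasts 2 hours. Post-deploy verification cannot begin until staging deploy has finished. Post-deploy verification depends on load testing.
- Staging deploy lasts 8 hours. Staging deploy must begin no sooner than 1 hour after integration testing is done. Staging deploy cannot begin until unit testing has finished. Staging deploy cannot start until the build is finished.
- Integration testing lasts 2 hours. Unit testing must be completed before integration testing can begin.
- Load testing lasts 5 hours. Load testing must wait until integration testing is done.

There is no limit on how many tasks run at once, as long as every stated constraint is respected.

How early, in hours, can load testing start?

The build has no prerequisites, so it starts at hour 0 and finishes at hour 2.
After the build (finishes hour 2), unit testing can start at hour 2 and finishes at hour 10.
Integration testing cannot begin until unit testing (finishes hour 10). It runs from hour 10 to 10 + 2 = hour 12.
Load testing waits on integration testing (finishes hour 12), so the earliest it can start is hour 12.

12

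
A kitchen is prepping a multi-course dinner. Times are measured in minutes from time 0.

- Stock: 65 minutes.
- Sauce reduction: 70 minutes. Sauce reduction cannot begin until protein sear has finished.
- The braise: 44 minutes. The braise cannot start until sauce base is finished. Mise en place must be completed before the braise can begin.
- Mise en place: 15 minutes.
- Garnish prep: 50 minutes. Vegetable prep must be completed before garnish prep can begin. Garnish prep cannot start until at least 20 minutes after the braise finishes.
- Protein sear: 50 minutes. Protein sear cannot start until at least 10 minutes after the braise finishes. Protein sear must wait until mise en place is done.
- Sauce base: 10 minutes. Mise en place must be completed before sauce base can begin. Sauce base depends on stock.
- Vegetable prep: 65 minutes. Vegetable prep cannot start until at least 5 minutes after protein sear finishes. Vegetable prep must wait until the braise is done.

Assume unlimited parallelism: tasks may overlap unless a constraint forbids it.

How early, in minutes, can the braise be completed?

Stock can start immediately at minute 0; it finishes at minute 65.
Nothing blocks mise en place, so it runs from minute 0 to minute 15.
Sauce base needs all of mise en place (finishes minute 15); stock (finishes minute 65). That puts its earliest start at minute 65; it finishes at 65 + 10 = minute 75.
The braise cannot start until sauce base (finishes minute 75); mise en place (finishes minute 15). The controlling bound is minute 75, so the braise finishes at 75 + 44 = minute 119.

119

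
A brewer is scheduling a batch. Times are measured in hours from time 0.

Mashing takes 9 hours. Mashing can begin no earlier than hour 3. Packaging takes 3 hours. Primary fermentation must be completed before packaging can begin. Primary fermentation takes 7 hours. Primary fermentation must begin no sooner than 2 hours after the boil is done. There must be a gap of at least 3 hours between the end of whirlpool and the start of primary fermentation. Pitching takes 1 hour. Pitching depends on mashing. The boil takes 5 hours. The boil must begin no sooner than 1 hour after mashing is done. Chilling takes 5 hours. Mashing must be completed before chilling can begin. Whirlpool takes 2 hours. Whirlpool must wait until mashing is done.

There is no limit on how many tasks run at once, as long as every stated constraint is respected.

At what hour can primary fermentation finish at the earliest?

After its own release at hour 3, mashing can start at hour 3 and finishes at hour 12.
After mashing (finishes hour 12), whirlpool can start at hour 12 and finishes at hour 14.
After mashing (finishes hour 12, plus 1-hour gap → hour 13), the boil can start at hour 13 and finishes at hour 18.
Primary fermentation has to wait for the boil (finishes hour 18, plus 2-hour gap → hour 20); whirlpool (finishes hour 14, plus 3-hour gap → hour 17). The latest of these is hour 20, so primary fermentation runs hour 20 to 20 + 7 = hour 27.

27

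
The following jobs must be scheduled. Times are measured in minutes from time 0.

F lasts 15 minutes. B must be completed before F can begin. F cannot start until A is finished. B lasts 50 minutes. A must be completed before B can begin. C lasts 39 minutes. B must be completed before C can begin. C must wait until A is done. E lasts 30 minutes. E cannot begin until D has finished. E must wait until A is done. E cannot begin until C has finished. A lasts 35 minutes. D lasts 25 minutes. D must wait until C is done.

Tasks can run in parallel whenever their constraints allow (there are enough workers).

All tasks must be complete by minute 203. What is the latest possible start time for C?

Nothing follows E; the deadline of minute 203 is its only limit. It must start by 203 − 30 = minute 173.
D must finish before E (must start by minute 173). With a 25-minute duration, D must start by 173 − 25 = minute 148.
C feeds D (must start by minute 148); E (must start by minute 173). Taking the minimum, C must finish by minute 148 and start by 148 − 39 = minute 109.

109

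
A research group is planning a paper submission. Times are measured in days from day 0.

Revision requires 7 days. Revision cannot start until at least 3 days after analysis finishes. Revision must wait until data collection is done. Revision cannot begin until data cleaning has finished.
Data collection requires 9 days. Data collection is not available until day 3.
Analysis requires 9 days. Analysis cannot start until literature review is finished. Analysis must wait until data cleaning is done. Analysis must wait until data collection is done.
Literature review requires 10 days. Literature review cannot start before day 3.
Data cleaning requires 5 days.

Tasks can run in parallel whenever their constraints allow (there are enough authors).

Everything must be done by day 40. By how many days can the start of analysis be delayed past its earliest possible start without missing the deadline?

8

Data cleaning can start immediately at day 0; it finishes at day 5.
Data collection cannot begin until its own release at day 3. It runs from day 3 to 3 + 9 = day 12.
After its own release at day 3, literature review can start at day 3 and finishes at day 13.
For analysis: literature review (finishes day 13); data cleaning (finishes day 5); data collection (finishes day 12). Taking the maximum gives a start of day 13, and it finishes at 13 + 9 = day 22.

Working backward from the deadline:
To finish by day 40, revision (duration 7) must start no later than day 33.
Analysis has to be done before revision (must start by day 33, minus 3-day gap → day 30). That means finishing by day 30, i.e. starting by 30 − 9 = day 21.
So analysis can start as early as day 13 and as late as day 21, giving 21 − 13 = 8 days of slack.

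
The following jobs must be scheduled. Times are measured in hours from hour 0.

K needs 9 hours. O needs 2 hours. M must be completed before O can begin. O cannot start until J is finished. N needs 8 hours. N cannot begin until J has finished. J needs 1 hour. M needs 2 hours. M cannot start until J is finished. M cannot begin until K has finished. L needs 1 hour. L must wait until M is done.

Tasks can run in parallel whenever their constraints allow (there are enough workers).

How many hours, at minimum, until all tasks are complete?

Nothing blocks K, so it runs from hour 0 to hour 9.
J can start immediately at hour 0; it finishes at hour 1.
After J (finishes hour 1), N can start at hour 1 and finishes at hour 9.
For M: J (finishes hour 1); K (finishes hour 9). Taking the maximum gives a start of hour 9, and it finishes at 9 + 2 = hour 11.
O has to wait for M (finishes hour 11); J (finishes hour 1). The latest of these is hour 11, so O runs hour 11 to 11 + 2 = hour 13.
L waits on M (finishes hour 11), so it starts at hour 11 and finishes at 11 + 1 = hour 12.
All tasks are finished once the last one completes. Finish times: J at 1, K at 9, L at 12, M at 11, N at 9, O at 13. The latest is hour 13.

13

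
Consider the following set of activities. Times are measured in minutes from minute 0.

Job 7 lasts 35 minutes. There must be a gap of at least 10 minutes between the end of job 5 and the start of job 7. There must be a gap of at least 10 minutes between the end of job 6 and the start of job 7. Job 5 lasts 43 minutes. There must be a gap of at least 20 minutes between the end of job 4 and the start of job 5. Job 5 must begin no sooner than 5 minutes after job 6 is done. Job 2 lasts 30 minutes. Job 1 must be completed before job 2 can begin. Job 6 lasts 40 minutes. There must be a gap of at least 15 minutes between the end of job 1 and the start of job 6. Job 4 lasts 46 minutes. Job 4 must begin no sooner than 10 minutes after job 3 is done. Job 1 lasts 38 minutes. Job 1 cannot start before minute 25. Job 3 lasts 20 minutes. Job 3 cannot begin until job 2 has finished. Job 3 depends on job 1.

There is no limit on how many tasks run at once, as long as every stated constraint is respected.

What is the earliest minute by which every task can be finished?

277

After its own release at minute 25, job 1 can start at minute 25 and finishes at minute 63.
After job 1 (finishes minute 63, plus 15-minute gap → minute 78), job 6 can start at minute 78 and finishes at minute 118.
Job 2 cannot begin until job 1 (finishes minute 63). It runs from minute 63 to 63 + 30 = minute 93.
For job 3: job 2 (finishes minute 93); job 1 (finishes minute 63). Taking the maximum gives a start of minute 93, and it finishes at 93 + 20 = minute 113.
After job 3 (finishes minute 113, plus 10-minute gap → minute 123), job 4 can start at minute 123 and finishes at minute 169.
For job 5: job 4 (finishes minute 169, plus 20-minute gap → minute 189); job 6 (finishes minute 118, plus 5-minute gap → minute 123). Taking the maximum gives a start of minute 189, and it finishes at 189 + 43 = minute 232.
Job 7 has to wait for job 5 (finishes minute 232, plus 10-minute gap → minute 242); job 6 (finishes minute 118, plus 10-minute gap → minute 128). The latest of these is minute 242, so job 7 runs minute 242 to 242 + 35 = minute 277.
All tasks are finished once the last one completes. Finish times: Job 1 at 63, Job 2 at 93, Job 3 at 113, Job 4 at 169, Job 5 at 232, Job 6 at 118, Job 7 at 277. The latest is minute 277.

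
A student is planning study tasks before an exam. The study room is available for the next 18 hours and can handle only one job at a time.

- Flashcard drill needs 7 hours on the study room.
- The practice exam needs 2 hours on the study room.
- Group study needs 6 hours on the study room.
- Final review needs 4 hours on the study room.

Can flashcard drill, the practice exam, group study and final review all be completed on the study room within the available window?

No

Running back to back, the jobs need 7 + 2 + 6 + 4 = 19 hours on the study room.
Since 19 > 18, they cannot all fit.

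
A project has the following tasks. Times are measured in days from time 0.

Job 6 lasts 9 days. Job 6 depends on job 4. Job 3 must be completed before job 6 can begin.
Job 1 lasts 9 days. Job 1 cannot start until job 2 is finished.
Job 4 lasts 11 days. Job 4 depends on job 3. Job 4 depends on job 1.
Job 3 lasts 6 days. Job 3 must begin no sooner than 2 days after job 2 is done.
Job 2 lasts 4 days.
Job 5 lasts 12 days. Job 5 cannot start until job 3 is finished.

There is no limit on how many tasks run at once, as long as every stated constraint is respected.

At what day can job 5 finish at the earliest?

Job 2 can start immediately at day 0; it finishes at day 4.
Job 3 waits on job 2 (finishes day 4, plus 2-day gap → day 6), so it starts at day 6 and finishes at 6 + 6 = day 12.
After job 3 (finishes day 12), job 5 can start at day 12 and finishes at day 24.

24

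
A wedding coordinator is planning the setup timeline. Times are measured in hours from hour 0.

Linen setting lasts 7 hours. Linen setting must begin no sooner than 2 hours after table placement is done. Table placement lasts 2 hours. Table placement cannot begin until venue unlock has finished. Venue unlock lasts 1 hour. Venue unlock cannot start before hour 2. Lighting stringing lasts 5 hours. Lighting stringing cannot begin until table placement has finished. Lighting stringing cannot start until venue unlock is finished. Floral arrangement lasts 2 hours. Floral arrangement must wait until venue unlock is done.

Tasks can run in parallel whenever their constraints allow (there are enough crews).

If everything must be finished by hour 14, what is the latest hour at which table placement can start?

3

Linen setting has no dependents, so it just needs to finish by hour 14. Starting by 14 − 7 = hour 7 achieves that.
Nothing follows lighting stringing; the deadline of hour 14 is its only limit. It must start by 14 − 5 = hour 9.
Table placement must finish in time for linen setting (must start by hour 7, minus 2-hour gap → hour 5); lighting stringing (must start by hour 9). The tightest is hour 5, so table placement must start by 5 − 2 = hour 3.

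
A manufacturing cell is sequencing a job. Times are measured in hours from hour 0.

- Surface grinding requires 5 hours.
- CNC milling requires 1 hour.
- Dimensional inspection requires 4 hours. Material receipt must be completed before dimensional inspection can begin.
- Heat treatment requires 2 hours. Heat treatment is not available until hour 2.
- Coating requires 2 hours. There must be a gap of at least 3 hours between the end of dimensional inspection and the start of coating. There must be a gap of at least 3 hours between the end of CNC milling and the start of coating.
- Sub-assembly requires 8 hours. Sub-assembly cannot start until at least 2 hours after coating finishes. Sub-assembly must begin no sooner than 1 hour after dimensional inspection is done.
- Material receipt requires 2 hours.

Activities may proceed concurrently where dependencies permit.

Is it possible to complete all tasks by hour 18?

Surface grinding can start immediately at hour 0; it finishes at hour 5.
After its own release at hour 2, heat treatment can start at hour 2 and finishes at hour 4.
CNC milling can start immediately at hour 0; it finishes at hour 1.
Material receipt can start immediately at hour 0; it finishes at hour 2.
After material receipt (finishes hour 2), dimensional inspection can start at hour 2 and finishes at hour 6.
For coating: dimensional inspection (finishes hour 6, plus 3-hour gap → hour 9); CNC milling (finishes hour 1, plus 3-hour gap → hour 4). Taking the maximum gives a start of hour 9, and it finishes at 9 + 2 = hour 11.
Sub-assembly cannot start until coating (finishes hour 11, plus 2-hour gap → hour 13); dimensional inspection (finishes hour 6, plus 1-hour gap → hour 7). The controlling bound is hour 13, so sub-assembly finishes at 13 + 8 = hour 21.
The earliest everything can be done is hour 21, which is after the deadline of 18, so it is not possible.

No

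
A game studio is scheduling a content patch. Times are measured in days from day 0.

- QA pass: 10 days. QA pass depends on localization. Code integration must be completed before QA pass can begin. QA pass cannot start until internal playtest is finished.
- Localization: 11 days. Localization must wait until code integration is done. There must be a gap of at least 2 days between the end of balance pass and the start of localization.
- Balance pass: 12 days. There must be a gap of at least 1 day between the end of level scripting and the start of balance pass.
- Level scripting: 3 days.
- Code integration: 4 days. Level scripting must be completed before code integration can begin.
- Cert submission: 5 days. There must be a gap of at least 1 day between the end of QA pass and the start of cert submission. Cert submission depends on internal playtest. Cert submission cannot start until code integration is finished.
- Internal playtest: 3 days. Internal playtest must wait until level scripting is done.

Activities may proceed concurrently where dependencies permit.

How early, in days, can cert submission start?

Nothing blocks level scripting, so it runs from day 0 to day 3.
Balance pass waits on level scripting (finishes day 3, plus 1-day gap → day 4), so it starts at day 4 and finishes at 4 + 12 = day 16.
After level scripting (finishes day 3), internal playtest can start at day 3 and finishes at day 6.
Code integration cannot begin until level scripting (finishes day 3). It runs from day 3 to 3 + 4 = day 7.
For localization: code integration (finishes day 7); balance pass (finishes day 16, plus 2-day gap → day 18). Taking the maximum gives a start of day 18, and it finishes at 18 + 11 = day 29.
QA pass cannot start until localization (finishes day 29); code integration (finishes day 7); internal playtest (finishes day 6). The controlling bound is day 29, so QA pass finishes at 29 + 10 = day 39.
Cert submission waits on QA pass (finishes day 39, plus 1-day gap → day 40); internal playtest (finishes day 6); code integration (finishes day 7). The latest of these is day 40, which is the earliest cert submission can start.

40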